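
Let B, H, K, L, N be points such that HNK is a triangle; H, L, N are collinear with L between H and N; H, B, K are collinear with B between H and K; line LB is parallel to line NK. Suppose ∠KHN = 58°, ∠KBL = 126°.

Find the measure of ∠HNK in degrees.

∠HNK = 68°

1. ∠BHL = 58°  [L on HN, B on HK]
2. ∠HBL = 54°  [linear pair at B on HK]
3. ∠BLH = 68°  [△HLB]
4. ∠HNK = 68°  [LB∥NK, corresponding at L]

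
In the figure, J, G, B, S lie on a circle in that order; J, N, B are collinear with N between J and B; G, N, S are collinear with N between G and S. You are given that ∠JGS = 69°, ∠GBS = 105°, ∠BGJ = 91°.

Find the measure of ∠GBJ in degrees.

1. ∠GJS = 75°  [cyclic JGBS, opposite ∠J+∠B]
2. ∠GSJ = 36°  [△JGS]
3. ∠GBJ = 36°  [same arc JG]

∠GBJ = 36°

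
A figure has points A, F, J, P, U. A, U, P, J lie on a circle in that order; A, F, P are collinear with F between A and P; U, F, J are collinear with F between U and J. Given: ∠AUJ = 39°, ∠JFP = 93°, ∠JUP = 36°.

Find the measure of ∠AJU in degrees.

1. ∠AFJ = 87°  [linear pair at F on AP]
2. ∠JAP = 36°  [same arc PJ]
3. ∠AJU = 57°  [△AFJ]

∠AJU = 57°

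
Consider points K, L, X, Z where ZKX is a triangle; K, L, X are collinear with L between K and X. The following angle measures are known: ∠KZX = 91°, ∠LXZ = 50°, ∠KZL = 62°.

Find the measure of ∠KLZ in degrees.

1. ∠KXZ = 50°  [L on ray XK]
2. ∠XKZ = 39°  [△ZKX]
3. ∠LKZ = 39°  [L on ray KX]
4. ∠KLZ = 79°  [△ZKL]

∠KLZ = 79°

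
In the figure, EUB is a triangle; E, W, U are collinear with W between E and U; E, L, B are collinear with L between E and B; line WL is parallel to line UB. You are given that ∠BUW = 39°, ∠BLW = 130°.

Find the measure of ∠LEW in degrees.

1. ∠BUE = 39°  [W on ray UE]
2. ∠ELW = 50°  [linear pair at L on EB]
3. ∠EWL = 39°  [WL∥UB, corresponding at W]
4. ∠LEW = 91°  [△EWL]

∠LEW = 91°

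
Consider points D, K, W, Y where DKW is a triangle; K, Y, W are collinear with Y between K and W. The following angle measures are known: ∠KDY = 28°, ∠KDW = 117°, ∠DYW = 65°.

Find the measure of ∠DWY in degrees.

∠DWY = 26°

1. ∠DYK = 115°  [linear pair at Y on KW]
2. ∠DKY = 37°  [△DKY]
3. ∠DKW = 37°  [Y on ray KW]
4. ∠DWK = 26°  [△DKW]
5. ∠DWY = 26°  [Y on ray WK]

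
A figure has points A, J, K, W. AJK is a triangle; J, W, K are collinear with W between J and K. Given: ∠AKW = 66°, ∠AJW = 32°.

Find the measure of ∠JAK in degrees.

∠JAK = 82°

1. ∠AKJ = 66°  [W on ray KJ]
2. ∠AJK = 32°  [W on ray JK]
3. ∠JAK = 82°  [△AJK]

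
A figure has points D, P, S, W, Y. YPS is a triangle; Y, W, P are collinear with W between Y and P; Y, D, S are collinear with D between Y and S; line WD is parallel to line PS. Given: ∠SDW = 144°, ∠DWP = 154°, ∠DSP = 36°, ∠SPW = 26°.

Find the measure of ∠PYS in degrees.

1. ∠PSY = 36°  [D on ray SY]
2. ∠SPY = 26°  [W on ray PY]
3. ∠PYS = 118°  [△YPS]

∠PYS = 118°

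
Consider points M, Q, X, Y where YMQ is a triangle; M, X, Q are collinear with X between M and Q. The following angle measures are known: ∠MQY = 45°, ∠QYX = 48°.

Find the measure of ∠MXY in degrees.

1. ∠XQY = 45°  [X on ray QM]
2. ∠QXY = 87°  [△YXQ]
3. ∠MXY = 93°  [linear pair at X on MQ]

∠MXY = 93°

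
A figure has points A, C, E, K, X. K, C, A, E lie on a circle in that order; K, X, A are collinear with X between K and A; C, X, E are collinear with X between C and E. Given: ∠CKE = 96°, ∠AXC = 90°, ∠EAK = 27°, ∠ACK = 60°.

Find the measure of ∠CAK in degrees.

1. ∠CXK = 90°  [linear pair at X on KA]
2. ∠ECK = 27°  [same arc KE]
3. ∠AKC = 63°  [△KXC]
4. ∠CAK = 57°  [△KCA]

∠CAK = 57°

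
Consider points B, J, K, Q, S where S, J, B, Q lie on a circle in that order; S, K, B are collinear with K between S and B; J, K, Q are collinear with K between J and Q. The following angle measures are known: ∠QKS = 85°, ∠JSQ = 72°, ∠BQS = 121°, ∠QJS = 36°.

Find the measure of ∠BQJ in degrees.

∠BQJ = 49°

1. ∠BKQ = 95°  [linear pair at K on SB]
2. ∠QBS = 36°  [same arc SQ]
3. ∠BQJ = 49°  [△BKQ]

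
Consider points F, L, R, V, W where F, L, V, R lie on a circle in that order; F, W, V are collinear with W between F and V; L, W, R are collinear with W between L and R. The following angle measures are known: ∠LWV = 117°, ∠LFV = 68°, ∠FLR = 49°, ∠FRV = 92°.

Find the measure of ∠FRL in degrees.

1. ∠FWR = 117°  [vertical angles at W]
2. ∠FVR = 49°  [same arc FR]
3. ∠RFV = 39°  [△FVR]
4. ∠FRL = 24°  [△FWR]

∠FRL = 24°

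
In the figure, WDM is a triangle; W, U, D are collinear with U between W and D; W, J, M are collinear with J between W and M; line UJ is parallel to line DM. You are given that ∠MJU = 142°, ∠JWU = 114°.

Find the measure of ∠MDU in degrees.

∠MDU = 28°

1. ∠UJW = 38°  [linear pair at J on WM]
2. ∠JUW = 28°  [△WUJ]
3. ∠DUJ = 152°  [linear pair at U on WD]
4. ∠MDU = 28°  [UJ∥DM, co-interior at D–U]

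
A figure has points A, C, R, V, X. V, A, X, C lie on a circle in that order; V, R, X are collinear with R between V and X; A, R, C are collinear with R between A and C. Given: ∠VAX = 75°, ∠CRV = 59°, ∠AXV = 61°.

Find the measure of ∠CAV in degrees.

1. ∠AVX = 44°  [△VAX]
2. ∠ARX = 59°  [vertical angles at R]
3. ∠ARV = 121°  [linear pair at R on VX]
4. ∠CAV = 15°  [△VRA]

∠CAV = 15°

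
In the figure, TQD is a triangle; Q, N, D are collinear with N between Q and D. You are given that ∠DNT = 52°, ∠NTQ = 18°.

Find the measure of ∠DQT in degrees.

∠DQT = 34°

1. ∠QNT = 128°  [linear pair at N on QD]
2. ∠NQT = 34°  [△TQN]
3. ∠DQT = 34°  [N on ray QD]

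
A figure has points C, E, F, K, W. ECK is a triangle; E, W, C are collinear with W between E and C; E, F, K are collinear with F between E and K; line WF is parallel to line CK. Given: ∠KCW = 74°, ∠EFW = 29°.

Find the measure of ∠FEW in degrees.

1. ∠ECK = 74°  [W on ray CE]
2. ∠CKE = 29°  [WF∥CK, corresponding at F]
3. ∠CEK = 77°  [△ECK]
4. ∠FEW = 77°  [W on EC, F on EK]

∠FEW = 77°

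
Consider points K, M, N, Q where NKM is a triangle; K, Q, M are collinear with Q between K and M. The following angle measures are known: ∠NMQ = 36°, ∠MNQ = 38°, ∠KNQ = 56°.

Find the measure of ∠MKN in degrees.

1. ∠MQN = 106°  [△NQM]
2. ∠KQN = 74°  [linear pair at Q on KM]
3. ∠NKQ = 50°  [△NKQ]
4. ∠MKN = 50°  [Q on ray KM]

∠MKN = 50°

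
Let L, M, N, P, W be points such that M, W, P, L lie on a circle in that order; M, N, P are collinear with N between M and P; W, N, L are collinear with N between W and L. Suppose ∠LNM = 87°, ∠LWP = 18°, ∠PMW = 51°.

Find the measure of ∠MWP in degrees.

1. ∠PNW = 87°  [vertical angles at N]
2. ∠MPW = 75°  [△WNP]
3. ∠MWP = 54°  [△MWP]

∠MWP = 54°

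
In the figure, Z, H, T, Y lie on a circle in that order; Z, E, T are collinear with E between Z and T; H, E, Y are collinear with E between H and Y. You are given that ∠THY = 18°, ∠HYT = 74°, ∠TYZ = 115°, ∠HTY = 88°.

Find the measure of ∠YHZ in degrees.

1. ∠TZY = 18°  [same arc TY]
2. ∠YTZ = 47°  [△ZTY]
3. ∠YHZ = 47°  [same arc ZY]

∠YHZ = 47°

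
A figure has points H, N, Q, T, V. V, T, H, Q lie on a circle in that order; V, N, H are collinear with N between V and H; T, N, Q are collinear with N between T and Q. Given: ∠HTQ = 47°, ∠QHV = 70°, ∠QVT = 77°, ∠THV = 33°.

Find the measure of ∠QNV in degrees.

1. ∠HVQ = 47°  [same arc HQ]
2. ∠QTV = 70°  [same arc VQ]
3. ∠TQV = 33°  [△VTQ]
4. ∠QNV = 100°  [△VNQ]

∠QNV = 100°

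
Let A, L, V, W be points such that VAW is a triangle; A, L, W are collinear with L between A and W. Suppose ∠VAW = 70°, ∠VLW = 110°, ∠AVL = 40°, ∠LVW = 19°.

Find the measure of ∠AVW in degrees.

∠AVW = 59°

1. ∠LWV = 51°  [△VLW]
2. ∠AWV = 51°  [L on ray WA]
3. ∠AVW = 59°  [△VAW]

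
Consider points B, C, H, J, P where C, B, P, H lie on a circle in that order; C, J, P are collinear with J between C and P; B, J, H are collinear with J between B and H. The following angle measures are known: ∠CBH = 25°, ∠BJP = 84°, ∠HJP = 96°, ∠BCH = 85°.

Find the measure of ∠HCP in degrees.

1. ∠BHC = 70°  [△CBH]
2. ∠CJH = 84°  [vertical angles at J]
3. ∠HCP = 26°  [△CJH]

∠HCP = 26°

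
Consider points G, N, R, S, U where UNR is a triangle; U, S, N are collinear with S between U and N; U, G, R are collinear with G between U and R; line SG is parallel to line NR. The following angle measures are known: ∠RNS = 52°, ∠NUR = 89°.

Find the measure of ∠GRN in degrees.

∠GRN = 39°

1. ∠RNU = 52°  [S on ray NU]
2. ∠NRU = 39°  [△UNR]
3. ∠GRN = 39°  [G on ray RU]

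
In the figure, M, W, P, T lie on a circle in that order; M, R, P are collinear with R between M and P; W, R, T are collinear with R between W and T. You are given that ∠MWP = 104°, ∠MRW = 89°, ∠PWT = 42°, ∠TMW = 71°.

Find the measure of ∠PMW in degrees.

∠PMW = 29°

1. ∠PRW = 91°  [linear pair at R on MP]
2. ∠MPW = 47°  [△WRP]
3. ∠PMW = 29°  [△MWP]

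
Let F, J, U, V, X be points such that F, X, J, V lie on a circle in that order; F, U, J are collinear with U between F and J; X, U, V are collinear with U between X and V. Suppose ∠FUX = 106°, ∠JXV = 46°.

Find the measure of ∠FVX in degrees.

∠FVX = 60°

1. ∠JUV = 106°  [vertical angles at U]
2. ∠JFV = 46°  [same arc JV]
3. ∠FUV = 74°  [linear pair at U on FJ]
4. ∠FVX = 60°  [△FUV]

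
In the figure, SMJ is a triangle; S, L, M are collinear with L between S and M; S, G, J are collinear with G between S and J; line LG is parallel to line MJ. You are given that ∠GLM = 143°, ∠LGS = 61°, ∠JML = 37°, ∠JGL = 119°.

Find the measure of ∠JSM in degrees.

1. ∠GLS = 37°  [linear pair at L on SM]
2. ∠GSL = 82°  [△SLG]
3. ∠JSM = 82°  [L on SM, G on SJ]

∠JSM = 82°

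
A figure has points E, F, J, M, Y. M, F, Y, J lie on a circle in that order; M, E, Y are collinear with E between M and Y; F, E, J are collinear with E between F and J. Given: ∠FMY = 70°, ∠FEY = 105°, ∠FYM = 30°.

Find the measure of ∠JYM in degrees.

1. ∠MFY = 80°  [△MFY]
2. ∠JEM = 105°  [vertical angles at E]
3. ∠FJM = 30°  [same arc MF]
4. ∠MJY = 100°  [cyclic MFYJ, opposite ∠F+∠J]
5. ∠JMY = 45°  [△MEJ]
6. ∠JYM = 35°  [△MYJ]

∠JYM = 35°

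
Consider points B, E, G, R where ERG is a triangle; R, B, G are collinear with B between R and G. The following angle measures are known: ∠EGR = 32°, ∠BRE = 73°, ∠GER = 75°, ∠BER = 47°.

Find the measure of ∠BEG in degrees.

∠BEG = 28°

1. ∠BGE = 32°  [B on ray GR]
2. ∠EBR = 60°  [△ERB]
3. ∠EBG = 120°  [linear pair at B on RG]
4. ∠BEG = 28°  [△EBG]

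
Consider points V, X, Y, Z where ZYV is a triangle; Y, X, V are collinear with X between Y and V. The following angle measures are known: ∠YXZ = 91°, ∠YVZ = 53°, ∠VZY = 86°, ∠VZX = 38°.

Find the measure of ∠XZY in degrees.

∠XZY = 48°

1. ∠VYZ = 41°  [△ZYV]
2. ∠XYZ = 41°  [X on ray YV]
3. ∠XZY = 48°  [△ZYX]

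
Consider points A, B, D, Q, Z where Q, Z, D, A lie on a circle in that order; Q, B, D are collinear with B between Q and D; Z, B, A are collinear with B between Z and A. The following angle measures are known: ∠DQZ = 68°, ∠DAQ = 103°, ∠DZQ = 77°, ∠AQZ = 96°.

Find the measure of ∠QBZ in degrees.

∠QBZ = 63°

1. ∠DAZ = 68°  [same arc ZD]
2. ∠QDZ = 35°  [△QZD]
3. ∠ADZ = 84°  [cyclic QZDA, opposite ∠Q+∠D]
4. ∠AZD = 28°  [△ZDA]
5. ∠DBZ = 117°  [△ZBD]
6. ∠QBZ = 63°  [linear pair at B on QD]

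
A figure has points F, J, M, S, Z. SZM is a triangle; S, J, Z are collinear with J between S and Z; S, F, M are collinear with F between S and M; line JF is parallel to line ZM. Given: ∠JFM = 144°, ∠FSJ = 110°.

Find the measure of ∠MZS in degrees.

1. ∠JFS = 36°  [linear pair at F on SM]
2. ∠FJS = 34°  [△SJF]
3. ∠MZS = 34°  [JF∥ZM, corresponding at J]

∠MZS = 34°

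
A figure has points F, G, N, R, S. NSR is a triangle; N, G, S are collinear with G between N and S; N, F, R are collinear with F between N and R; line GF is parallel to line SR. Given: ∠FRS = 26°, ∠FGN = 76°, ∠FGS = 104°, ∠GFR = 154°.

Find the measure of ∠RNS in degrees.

∠RNS = 78°

1. ∠NRS = 26°  [F on ray RN]
2. ∠NSR = 76°  [GF∥SR, corresponding at G]
3. ∠RNS = 78°  [△NSR]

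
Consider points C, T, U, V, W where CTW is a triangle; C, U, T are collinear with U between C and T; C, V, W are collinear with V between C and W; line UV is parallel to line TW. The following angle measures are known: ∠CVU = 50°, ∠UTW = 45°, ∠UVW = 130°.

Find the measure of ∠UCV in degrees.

1. ∠CWT = 50°  [UV∥TW, corresponding at V]
2. ∠CTW = 45°  [U on ray TC]
3. ∠TCW = 85°  [△CTW]
4. ∠UCV = 85°  [U on CT, V on CW]

∠UCV = 85°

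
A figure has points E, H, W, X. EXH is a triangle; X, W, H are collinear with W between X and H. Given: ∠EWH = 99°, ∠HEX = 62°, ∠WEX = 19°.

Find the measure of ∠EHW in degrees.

1. ∠EWX = 81°  [linear pair at W on XH]
2. ∠EXW = 80°  [△EXW]
3. ∠EXH = 80°  [W on ray XH]
4. ∠EHX = 38°  [△EXH]
5. ∠EHW = 38°  [W on ray HX]

∠EHW = 38°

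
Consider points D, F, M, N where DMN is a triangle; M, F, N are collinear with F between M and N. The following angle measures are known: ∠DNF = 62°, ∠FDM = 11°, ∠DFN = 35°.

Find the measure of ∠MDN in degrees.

1. ∠DNM = 62°  [F on ray NM]
2. ∠DFM = 145°  [linear pair at F on MN]
3. ∠DMF = 24°  [△DMF]
4. ∠DMN = 24°  [F on ray MN]
5. ∠MDN = 94°  [△DMN]

∠MDN = 94°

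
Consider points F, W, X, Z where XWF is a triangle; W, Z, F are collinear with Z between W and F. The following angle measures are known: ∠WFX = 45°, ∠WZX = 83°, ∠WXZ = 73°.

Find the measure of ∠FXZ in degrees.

∠FXZ = 38°

1. ∠XFZ = 45°  [Z on ray FW]
2. ∠FZX = 97°  [linear pair at Z on WF]
3. ∠FXZ = 38°  [△XZF]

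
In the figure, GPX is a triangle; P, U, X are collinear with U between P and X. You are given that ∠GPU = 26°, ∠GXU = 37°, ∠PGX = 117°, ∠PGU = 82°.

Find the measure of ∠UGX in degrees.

∠UGX = 35°

1. ∠GUP = 72°  [△GPU]
2. ∠GUX = 108°  [linear pair at U on PX]
3. ∠UGX = 35°  [△GUX]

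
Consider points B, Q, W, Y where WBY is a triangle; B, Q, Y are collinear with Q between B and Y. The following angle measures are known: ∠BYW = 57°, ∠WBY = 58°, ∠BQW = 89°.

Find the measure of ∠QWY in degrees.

∠QWY = 32°

1. ∠QYW = 57°  [Q on ray YB]
2. ∠WQY = 91°  [linear pair at Q on BY]
3. ∠QWY = 32°  [△WQY]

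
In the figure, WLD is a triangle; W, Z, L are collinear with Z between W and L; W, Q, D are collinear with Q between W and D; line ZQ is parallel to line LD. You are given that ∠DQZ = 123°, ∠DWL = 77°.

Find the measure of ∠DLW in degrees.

1. ∠WQZ = 57°  [linear pair at Q on WD]
2. ∠QWZ = 77°  [Z on WL, Q on WD]
3. ∠QZW = 46°  [△WZQ]
4. ∠DLW = 46°  [ZQ∥LD, corresponding at Z]

∠DLW = 46°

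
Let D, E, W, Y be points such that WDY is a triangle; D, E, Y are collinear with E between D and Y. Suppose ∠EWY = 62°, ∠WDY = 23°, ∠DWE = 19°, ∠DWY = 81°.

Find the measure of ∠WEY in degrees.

∠WEY = 42°

1. ∠EDW = 23°  [E on ray DY]
2. ∠DEW = 138°  [△WDE]
3. ∠WEY = 42°  [linear pair at E on DY]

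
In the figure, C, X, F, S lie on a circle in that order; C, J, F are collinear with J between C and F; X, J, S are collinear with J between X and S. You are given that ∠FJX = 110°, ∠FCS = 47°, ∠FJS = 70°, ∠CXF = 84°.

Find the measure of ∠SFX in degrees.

∠SFX = 60°

1. ∠FXS = 47°  [same arc FS]
2. ∠CSF = 96°  [cyclic CXFS, opposite ∠X+∠S]
3. ∠CFS = 37°  [△CFS]
4. ∠FSX = 73°  [△FJS]
5. ∠SFX = 60°  [△XFS]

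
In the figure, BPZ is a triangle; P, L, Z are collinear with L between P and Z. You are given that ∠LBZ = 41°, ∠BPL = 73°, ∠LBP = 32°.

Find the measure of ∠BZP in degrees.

∠BZP = 34°

1. ∠BLP = 75°  [△BPL]
2. ∠BLZ = 105°  [linear pair at L on PZ]
3. ∠BZL = 34°  [△BLZ]
4. ∠BZP = 34°  [L on ray ZP]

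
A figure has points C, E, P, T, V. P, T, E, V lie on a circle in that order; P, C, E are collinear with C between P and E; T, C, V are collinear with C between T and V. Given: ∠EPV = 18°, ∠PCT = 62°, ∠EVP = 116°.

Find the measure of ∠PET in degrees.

∠PET = 44°

1. ∠ETV = 18°  [same arc EV]
2. ∠ECT = 118°  [linear pair at C on PE]
3. ∠PET = 44°  [△TCE]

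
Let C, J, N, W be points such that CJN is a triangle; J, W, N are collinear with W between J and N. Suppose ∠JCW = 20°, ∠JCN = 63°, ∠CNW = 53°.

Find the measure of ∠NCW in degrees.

1. ∠CNJ = 53°  [W on ray NJ]
2. ∠CJN = 64°  [△CJN]
3. ∠CJW = 64°  [W on ray JN]
4. ∠CWJ = 96°  [△CJW]
5. ∠CWN = 84°  [linear pair at W on JN]
6. ∠NCW = 43°  [△CWN]

∠NCW = 43°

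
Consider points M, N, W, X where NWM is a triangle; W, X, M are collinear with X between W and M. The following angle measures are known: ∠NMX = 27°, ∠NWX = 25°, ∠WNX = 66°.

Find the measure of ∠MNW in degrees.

∠MNW = 128°

1. ∠NMW = 27°  [X on ray MW]
2. ∠MWN = 25°  [X on ray WM]
3. ∠MNW = 128°  [△NWM]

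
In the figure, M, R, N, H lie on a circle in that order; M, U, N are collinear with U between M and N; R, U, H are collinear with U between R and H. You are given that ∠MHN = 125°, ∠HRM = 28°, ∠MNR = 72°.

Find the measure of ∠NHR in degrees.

∠NHR = 53°

1. ∠MRN = 55°  [cyclic MRNH, opposite ∠R+∠H]
2. ∠NMR = 53°  [△MRN]
3. ∠NHR = 53°  [same arc RN]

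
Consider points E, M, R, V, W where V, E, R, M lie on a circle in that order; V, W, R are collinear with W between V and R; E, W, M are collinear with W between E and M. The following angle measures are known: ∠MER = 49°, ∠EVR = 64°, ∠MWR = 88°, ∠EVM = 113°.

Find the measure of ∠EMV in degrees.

∠EMV = 39°

1. ∠MVR = 49°  [same arc RM]
2. ∠MWV = 92°  [linear pair at W on VR]
3. ∠EMV = 39°  [△VWM]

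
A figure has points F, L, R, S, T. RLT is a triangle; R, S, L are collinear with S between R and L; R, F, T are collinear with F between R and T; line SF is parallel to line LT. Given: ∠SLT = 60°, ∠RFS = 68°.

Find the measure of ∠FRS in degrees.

∠FRS = 52°

1. ∠RLT = 60°  [S on ray LR]
2. ∠LTR = 68°  [SF∥LT, corresponding at F]
3. ∠LRT = 52°  [△RLT]
4. ∠FRS = 52°  [S on RL, F on RT]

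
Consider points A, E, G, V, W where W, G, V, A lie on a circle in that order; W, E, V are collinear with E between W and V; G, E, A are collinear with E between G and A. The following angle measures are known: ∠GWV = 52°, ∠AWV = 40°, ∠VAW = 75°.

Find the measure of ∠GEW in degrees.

1. ∠GAV = 52°  [same arc GV]
2. ∠AVW = 65°  [△WVA]
3. ∠AEV = 63°  [△VEA]
4. ∠GEW = 63°  [vertical angles at E]

∠GEW = 63°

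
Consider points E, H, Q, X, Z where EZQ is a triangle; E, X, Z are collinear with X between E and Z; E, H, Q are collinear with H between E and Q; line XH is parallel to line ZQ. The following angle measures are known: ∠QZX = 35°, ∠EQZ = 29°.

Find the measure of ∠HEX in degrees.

∠HEX = 116°

1. ∠EZQ = 35°  [X on ray ZE]
2. ∠QEZ = 116°  [△EZQ]
3. ∠HEX = 116°  [X on EZ, H on EQ]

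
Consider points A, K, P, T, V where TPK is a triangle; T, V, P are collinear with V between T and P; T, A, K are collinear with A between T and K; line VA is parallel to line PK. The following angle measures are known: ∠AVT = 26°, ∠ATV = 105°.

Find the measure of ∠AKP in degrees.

1. ∠TAV = 49°  [△TVA]
2. ∠KAV = 131°  [linear pair at A on TK]
3. ∠AKP = 49°  [VA∥PK, co-interior at K–A]

∠AKP = 49°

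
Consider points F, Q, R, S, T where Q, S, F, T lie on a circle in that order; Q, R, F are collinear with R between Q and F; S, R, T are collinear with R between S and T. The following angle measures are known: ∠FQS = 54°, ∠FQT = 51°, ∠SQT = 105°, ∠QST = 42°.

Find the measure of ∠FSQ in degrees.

∠FSQ = 93°

1. ∠QRS = 84°  [△QRS]
2. ∠FST = 51°  [same arc FT]
3. ∠FRS = 96°  [linear pair at R on QF]
4. ∠QFS = 33°  [△SRF]
5. ∠FSQ = 93°  [△QSF]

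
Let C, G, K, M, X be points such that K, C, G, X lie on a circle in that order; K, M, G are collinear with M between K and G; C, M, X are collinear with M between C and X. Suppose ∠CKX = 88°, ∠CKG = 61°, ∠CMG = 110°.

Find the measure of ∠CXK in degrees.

∠CXK = 43°

1. ∠CMK = 70°  [linear pair at M on KG]
2. ∠KCX = 49°  [△KMC]
3. ∠CXK = 43°  [△KCX]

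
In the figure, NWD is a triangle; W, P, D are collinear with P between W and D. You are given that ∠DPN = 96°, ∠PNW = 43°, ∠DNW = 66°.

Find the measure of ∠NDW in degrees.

∠NDW = 61°

1. ∠NPW = 84°  [linear pair at P on WD]
2. ∠NWP = 53°  [△NWP]
3. ∠DWN = 53°  [P on ray WD]
4. ∠NDW = 61°  [△NWD]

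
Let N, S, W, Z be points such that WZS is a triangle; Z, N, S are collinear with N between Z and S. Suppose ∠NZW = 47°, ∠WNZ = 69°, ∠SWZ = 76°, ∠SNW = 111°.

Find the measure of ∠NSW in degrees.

∠NSW = 57°

1. ∠SZW = 47°  [N on ray ZS]
2. ∠WSZ = 57°  [△WZS]
3. ∠NSW = 57°  [N on ray SZ]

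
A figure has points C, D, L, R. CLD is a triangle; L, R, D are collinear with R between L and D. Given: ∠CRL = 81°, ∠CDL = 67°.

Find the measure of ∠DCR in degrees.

1. ∠CRD = 99°  [linear pair at R on LD]
2. ∠CDR = 67°  [R on ray DL]
3. ∠DCR = 14°  [△CRD]

∠DCR = 14°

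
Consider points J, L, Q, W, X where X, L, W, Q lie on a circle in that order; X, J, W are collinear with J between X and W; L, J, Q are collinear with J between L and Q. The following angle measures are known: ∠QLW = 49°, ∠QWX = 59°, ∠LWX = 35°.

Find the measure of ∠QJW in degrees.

1. ∠QXW = 49°  [same arc WQ]
2. ∠LQX = 35°  [same arc XL]
3. ∠QJX = 96°  [△XJQ]
4. ∠QJW = 84°  [linear pair at J on XW]

∠QJW = 84°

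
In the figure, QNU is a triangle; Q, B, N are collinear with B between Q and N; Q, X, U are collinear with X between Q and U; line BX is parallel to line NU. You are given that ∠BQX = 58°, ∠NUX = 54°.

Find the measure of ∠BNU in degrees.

∠BNU = 68°

1. ∠NQU = 58°  [B on QN, X on QU]
2. ∠NUQ = 54°  [X on ray UQ]
3. ∠QNU = 68°  [△QNU]
4. ∠BNU = 68°  [B on ray NQ]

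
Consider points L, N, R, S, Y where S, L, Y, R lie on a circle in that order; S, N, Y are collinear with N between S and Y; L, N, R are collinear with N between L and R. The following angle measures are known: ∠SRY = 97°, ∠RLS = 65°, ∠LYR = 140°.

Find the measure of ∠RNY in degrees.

∠RNY = 93°

1. ∠RYS = 65°  [same arc SR]
2. ∠LSR = 40°  [cyclic SLYR, opposite ∠S+∠Y]
3. ∠RSY = 18°  [△SYR]
4. ∠LRS = 75°  [△SLR]
5. ∠RNS = 87°  [△SNR]
6. ∠RNY = 93°  [linear pair at N on SY]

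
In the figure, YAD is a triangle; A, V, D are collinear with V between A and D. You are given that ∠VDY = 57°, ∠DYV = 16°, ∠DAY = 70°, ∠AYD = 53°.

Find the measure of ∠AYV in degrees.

∠AYV = 37°

1. ∠DVY = 107°  [△YVD]
2. ∠VAY = 70°  [V on ray AD]
3. ∠AVY = 73°  [linear pair at V on AD]
4. ∠AYV = 37°  [△YAV]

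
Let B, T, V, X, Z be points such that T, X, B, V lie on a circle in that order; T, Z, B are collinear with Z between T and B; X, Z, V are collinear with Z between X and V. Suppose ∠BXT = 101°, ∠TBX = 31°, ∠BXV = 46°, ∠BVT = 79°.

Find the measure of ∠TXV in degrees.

1. ∠BTV = 46°  [same arc BV]
2. ∠TBV = 55°  [△TBV]
3. ∠TXV = 55°  [same arc TV]

∠TXV = 55°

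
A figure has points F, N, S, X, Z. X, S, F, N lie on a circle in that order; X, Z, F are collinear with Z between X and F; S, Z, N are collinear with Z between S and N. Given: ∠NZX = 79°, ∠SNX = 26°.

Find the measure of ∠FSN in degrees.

∠FSN = 75°

1. ∠FZS = 79°  [vertical angles at Z]
2. ∠SFX = 26°  [same arc XS]
3. ∠FSN = 75°  [△SZF]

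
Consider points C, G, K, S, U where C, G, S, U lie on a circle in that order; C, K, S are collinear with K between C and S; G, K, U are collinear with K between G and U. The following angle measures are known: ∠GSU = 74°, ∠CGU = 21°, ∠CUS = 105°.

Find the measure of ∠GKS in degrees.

1. ∠GCU = 106°  [cyclic CGSU, opposite ∠C+∠S]
2. ∠CSU = 21°  [same arc CU]
3. ∠CUG = 53°  [△CGU]
4. ∠SCU = 54°  [△CSU]
5. ∠CSG = 53°  [same arc CG]
6. ∠SGU = 54°  [same arc SU]
7. ∠GKS = 73°  [△GKS]

∠GKS = 73°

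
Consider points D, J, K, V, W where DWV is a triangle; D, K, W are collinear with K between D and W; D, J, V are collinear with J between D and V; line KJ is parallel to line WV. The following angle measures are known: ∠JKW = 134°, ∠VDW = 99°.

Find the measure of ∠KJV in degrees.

1. ∠DKJ = 46°  [linear pair at K on DW]
2. ∠JDK = 99°  [K on DW, J on DV]
3. ∠DJK = 35°  [△DKJ]
4. ∠KJV = 145°  [linear pair at J on DV]

∠KJV = 145°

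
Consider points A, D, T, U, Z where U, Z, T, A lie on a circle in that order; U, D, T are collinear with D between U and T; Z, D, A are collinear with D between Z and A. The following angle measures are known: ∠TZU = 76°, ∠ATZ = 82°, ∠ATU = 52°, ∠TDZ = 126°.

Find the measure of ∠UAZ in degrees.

1. ∠AUZ = 98°  [cyclic UZTA, opposite ∠U+∠T]
2. ∠AZU = 52°  [same arc UA]
3. ∠UAZ = 30°  [△UZA]

∠UAZ = 30°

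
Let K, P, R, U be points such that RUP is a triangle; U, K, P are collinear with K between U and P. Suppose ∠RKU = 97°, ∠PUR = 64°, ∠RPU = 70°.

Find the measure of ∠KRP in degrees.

∠KRP = 27°

1. ∠PKR = 83°  [linear pair at K on UP]
2. ∠KPR = 70°  [K on ray PU]
3. ∠KRP = 27°  [△RKP]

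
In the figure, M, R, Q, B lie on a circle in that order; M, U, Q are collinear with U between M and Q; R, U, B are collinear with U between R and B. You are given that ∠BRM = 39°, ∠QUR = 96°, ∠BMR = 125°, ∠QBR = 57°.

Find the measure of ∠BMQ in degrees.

∠BMQ = 68°

1. ∠MBR = 16°  [△MRB]
2. ∠BUM = 96°  [vertical angles at U]
3. ∠BMQ = 68°  [△MUB]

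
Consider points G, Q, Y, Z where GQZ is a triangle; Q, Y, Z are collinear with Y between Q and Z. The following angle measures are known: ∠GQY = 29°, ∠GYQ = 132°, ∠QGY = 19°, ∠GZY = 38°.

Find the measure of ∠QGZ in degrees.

∠QGZ = 113°

1. ∠GQZ = 29°  [Y on ray QZ]
2. ∠GZQ = 38°  [Y on ray ZQ]
3. ∠QGZ = 113°  [△GQZ]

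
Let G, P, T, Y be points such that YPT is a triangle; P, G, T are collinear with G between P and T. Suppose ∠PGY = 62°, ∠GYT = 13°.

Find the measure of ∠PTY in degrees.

1. ∠TGY = 118°  [linear pair at G on PT]
2. ∠GTY = 49°  [△YGT]
3. ∠PTY = 49°  [G on ray TP]

∠PTY = 49°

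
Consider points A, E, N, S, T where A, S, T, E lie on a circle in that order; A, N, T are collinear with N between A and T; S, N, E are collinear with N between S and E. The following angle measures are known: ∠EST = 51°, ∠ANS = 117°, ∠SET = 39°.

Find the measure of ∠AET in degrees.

∠AET = 105°

1. ∠EAT = 51°  [same arc TE]
2. ∠ENT = 117°  [vertical angles at N]
3. ∠ATE = 24°  [△TNE]
4. ∠AET = 105°  [△ATE]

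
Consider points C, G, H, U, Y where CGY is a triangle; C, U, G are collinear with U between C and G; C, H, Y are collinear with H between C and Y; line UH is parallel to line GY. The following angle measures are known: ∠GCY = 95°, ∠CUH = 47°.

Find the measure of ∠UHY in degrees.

∠UHY = 142°

1. ∠HCU = 95°  [U on CG, H on CY]
2. ∠CHU = 38°  [△CUH]
3. ∠UHY = 142°  [linear pair at H on CY]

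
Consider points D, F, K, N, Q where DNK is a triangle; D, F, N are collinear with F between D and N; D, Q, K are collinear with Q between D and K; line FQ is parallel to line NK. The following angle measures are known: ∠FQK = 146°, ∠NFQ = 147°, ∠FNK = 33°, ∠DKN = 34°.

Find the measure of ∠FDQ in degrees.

1. ∠DQF = 34°  [linear pair at Q on DK]
2. ∠DFQ = 33°  [linear pair at F on DN]
3. ∠FDQ = 113°  [△DFQ]

∠FDQ = 113°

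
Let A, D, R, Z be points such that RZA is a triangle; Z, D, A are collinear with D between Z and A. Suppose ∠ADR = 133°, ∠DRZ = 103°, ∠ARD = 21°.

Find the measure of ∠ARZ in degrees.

1. ∠DAR = 26°  [△RDA]
2. ∠RDZ = 47°  [linear pair at D on ZA]
3. ∠DZR = 30°  [△RZD]
4. ∠RAZ = 26°  [D on ray AZ]
5. ∠AZR = 30°  [D on ray ZA]
6. ∠ARZ = 124°  [△RZA]

∠ARZ = 124°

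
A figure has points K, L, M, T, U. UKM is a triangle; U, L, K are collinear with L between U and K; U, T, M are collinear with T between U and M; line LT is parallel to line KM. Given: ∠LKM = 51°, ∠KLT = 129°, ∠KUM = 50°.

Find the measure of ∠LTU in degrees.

1. ∠TLU = 51°  [linear pair at L on UK]
2. ∠LUT = 50°  [L on UK, T on UM]
3. ∠LTU = 79°  [△ULT]

∠LTU = 79°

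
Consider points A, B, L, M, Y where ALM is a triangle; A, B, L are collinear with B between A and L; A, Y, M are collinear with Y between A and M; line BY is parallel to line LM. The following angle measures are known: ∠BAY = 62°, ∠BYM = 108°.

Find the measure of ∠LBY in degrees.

1. ∠AYB = 72°  [linear pair at Y on AM]
2. ∠ABY = 46°  [△ABY]
3. ∠LBY = 134°  [linear pair at B on AL]

∠LBY = 134°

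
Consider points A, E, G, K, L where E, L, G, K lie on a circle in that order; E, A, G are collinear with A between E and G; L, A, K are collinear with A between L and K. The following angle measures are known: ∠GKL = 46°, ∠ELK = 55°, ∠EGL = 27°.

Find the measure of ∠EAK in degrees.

∠EAK = 101°

1. ∠EGK = 55°  [same arc EK]
2. ∠GAK = 79°  [△GAK]
3. ∠EAK = 101°  [linear pair at A on EG]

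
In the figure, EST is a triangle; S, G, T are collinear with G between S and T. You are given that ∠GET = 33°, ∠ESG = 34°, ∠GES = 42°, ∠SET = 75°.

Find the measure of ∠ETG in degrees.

∠ETG = 71°

1. ∠EST = 34°  [G on ray ST]
2. ∠ETS = 71°  [△EST]
3. ∠ETG = 71°  [G on ray TS]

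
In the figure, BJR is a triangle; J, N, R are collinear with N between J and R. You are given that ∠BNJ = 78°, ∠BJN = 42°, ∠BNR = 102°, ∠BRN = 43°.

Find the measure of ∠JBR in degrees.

∠JBR = 95°

1. ∠BJR = 42°  [N on ray JR]
2. ∠BRJ = 43°  [N on ray RJ]
3. ∠JBR = 95°  [△BJR]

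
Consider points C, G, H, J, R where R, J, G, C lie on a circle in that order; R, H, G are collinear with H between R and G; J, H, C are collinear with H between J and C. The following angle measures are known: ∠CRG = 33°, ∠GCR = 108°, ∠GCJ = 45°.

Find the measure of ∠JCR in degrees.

1. ∠CJG = 33°  [same arc GC]
2. ∠CGR = 39°  [△RGC]
3. ∠CGJ = 102°  [△JGC]
4. ∠CJR = 39°  [same arc RC]
5. ∠CRJ = 78°  [cyclic RJGC, opposite ∠R+∠G]
6. ∠JCR = 63°  [△RJC]

∠JCR = 63°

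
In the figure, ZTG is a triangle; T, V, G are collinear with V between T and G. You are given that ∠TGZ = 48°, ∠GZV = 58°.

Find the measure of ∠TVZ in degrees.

1. ∠VGZ = 48°  [V on ray GT]
2. ∠GVZ = 74°  [△ZVG]
3. ∠TVZ = 106°  [linear pair at V on TG]

∠TVZ = 106°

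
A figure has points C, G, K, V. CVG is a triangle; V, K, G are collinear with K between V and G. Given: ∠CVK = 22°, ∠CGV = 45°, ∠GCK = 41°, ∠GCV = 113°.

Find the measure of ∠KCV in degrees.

1. ∠CGK = 45°  [K on ray GV]
2. ∠CKG = 94°  [△CKG]
3. ∠CKV = 86°  [linear pair at K on VG]
4. ∠KCV = 72°  [△CVK]

∠KCV = 72°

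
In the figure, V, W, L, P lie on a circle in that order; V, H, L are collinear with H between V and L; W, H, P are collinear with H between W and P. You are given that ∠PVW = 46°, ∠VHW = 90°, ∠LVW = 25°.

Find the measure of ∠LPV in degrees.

∠LPV = 94°

1. ∠PLW = 134°  [cyclic VWLP, opposite ∠V+∠L]
2. ∠LHP = 90°  [vertical angles at H]
3. ∠LPW = 25°  [same arc WL]
4. ∠LWP = 21°  [△WLP]
5. ∠PLV = 65°  [△LHP]
6. ∠LVP = 21°  [same arc LP]
7. ∠LPV = 94°  [△VLP]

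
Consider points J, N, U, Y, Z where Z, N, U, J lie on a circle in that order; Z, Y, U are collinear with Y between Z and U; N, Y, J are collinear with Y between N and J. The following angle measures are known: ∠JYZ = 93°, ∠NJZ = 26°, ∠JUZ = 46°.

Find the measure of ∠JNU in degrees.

∠JNU = 61°

1. ∠NYU = 93°  [vertical angles at Y]
2. ∠NUZ = 26°  [same arc ZN]
3. ∠JNU = 61°  [△NYU]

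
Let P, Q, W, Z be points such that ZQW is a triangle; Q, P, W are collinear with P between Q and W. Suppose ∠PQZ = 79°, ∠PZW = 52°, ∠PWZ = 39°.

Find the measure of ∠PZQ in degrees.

1. ∠WPZ = 89°  [△ZPW]
2. ∠QPZ = 91°  [linear pair at P on QW]
3. ∠PZQ = 10°  [△ZQP]

∠PZQ = 10°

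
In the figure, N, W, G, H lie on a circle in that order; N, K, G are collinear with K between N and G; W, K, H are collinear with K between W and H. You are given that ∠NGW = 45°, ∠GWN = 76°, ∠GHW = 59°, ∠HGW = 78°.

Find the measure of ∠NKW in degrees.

∠NKW = 88°

1. ∠NHW = 45°  [same arc NW]
2. ∠GNW = 59°  [△NWG]
3. ∠HNW = 102°  [cyclic NWGH, opposite ∠N+∠G]
4. ∠HWN = 33°  [△NWH]
5. ∠NKW = 88°  [△NKW]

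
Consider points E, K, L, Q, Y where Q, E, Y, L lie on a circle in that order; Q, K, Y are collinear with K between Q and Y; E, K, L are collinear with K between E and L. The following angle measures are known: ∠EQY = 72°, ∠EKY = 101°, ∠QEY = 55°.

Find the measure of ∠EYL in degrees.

∠EYL = 82°

1. ∠ELY = 72°  [same arc EY]
2. ∠EYQ = 53°  [△QEY]
3. ∠LEY = 26°  [△EKY]
4. ∠EYL = 82°  [△EYL]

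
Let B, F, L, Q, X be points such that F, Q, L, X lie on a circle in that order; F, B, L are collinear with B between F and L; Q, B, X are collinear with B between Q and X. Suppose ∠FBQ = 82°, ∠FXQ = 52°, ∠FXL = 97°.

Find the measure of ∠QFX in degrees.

∠QFX = 75°

1. ∠FLQ = 52°  [same arc FQ]
2. ∠FQL = 83°  [cyclic FQLX, opposite ∠Q+∠X]
3. ∠LFQ = 45°  [△FQL]
4. ∠FQX = 53°  [△FBQ]
5. ∠QFX = 75°  [△FQX]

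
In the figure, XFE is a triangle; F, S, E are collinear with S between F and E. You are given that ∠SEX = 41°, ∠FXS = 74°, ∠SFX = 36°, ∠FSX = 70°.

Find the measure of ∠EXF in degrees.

∠EXF = 103°

1. ∠FEX = 41°  [S on ray EF]
2. ∠EFX = 36°  [S on ray FE]
3. ∠EXF = 103°  [△XFE]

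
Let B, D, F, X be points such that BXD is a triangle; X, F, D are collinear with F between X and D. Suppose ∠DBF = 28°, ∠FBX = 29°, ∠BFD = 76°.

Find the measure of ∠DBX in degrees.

1. ∠BDF = 76°  [△BFD]
2. ∠BFX = 104°  [linear pair at F on XD]
3. ∠BDX = 76°  [F on ray DX]
4. ∠BXF = 47°  [△BXF]
5. ∠BXD = 47°  [F on ray XD]
6. ∠DBX = 57°  [△BXD]

∠DBX = 57°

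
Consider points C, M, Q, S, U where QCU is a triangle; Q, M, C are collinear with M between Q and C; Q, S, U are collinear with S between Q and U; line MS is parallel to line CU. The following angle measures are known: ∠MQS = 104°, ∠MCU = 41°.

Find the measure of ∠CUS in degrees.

1. ∠CQU = 104°  [M on QC, S on QU]
2. ∠QCU = 41°  [M on ray CQ]
3. ∠CUQ = 35°  [△QCU]
4. ∠CUS = 35°  [S on ray UQ]

∠CUS = 35°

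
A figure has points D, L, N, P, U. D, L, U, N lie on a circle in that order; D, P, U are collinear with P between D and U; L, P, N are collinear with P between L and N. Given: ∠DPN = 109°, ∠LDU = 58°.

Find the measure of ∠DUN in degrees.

1. ∠NPU = 71°  [linear pair at P on DU]
2. ∠LNU = 58°  [same arc LU]
3. ∠DUN = 51°  [△UPN]

∠DUN = 51°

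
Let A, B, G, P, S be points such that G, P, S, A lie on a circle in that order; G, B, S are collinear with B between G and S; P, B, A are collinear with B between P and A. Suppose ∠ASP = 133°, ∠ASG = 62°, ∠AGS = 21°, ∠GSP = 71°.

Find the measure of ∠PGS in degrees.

1. ∠GAS = 97°  [△GSA]
2. ∠GPS = 83°  [cyclic GPSA, opposite ∠P+∠A]
3. ∠PGS = 26°  [△GPS]

∠PGS = 26°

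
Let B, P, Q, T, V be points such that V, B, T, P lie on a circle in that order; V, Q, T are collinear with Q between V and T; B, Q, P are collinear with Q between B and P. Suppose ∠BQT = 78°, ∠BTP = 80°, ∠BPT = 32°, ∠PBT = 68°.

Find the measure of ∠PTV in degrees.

∠PTV = 46°

1. ∠PQV = 78°  [vertical angles at Q]
2. ∠PQT = 102°  [linear pair at Q on VT]
3. ∠PTV = 46°  [△TQP]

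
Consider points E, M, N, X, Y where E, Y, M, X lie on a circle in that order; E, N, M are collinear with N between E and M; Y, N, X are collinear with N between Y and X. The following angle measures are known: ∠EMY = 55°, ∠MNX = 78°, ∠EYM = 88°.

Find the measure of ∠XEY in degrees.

∠XEY = 60°

1. ∠EXY = 55°  [same arc EY]
2. ∠MEY = 37°  [△EYM]
3. ∠ENY = 78°  [vertical angles at N]
4. ∠EYX = 65°  [△ENY]
5. ∠XEY = 60°  [△EYX]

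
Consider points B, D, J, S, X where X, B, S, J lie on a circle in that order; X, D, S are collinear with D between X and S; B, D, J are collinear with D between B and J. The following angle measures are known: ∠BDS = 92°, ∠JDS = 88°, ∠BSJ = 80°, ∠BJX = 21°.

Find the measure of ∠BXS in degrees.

1. ∠BDX = 88°  [linear pair at D on XS]
2. ∠BXJ = 100°  [cyclic XBSJ, opposite ∠X+∠S]
3. ∠JBX = 59°  [△XBJ]
4. ∠BXS = 33°  [△XDB]

∠BXS = 33°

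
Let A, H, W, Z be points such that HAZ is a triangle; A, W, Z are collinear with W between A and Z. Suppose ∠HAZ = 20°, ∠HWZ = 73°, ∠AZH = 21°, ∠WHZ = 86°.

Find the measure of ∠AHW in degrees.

1. ∠HAW = 20°  [W on ray AZ]
2. ∠AWH = 107°  [linear pair at W on AZ]
3. ∠AHW = 53°  [△HAW]

∠AHW = 53°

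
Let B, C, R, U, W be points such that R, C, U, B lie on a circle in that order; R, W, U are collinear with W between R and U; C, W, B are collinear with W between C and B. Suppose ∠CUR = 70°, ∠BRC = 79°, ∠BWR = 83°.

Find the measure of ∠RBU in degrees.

∠RBU = 122°

1. ∠CBR = 70°  [same arc RC]
2. ∠BCR = 31°  [△RCB]
3. ∠BRU = 27°  [△RWB]
4. ∠BUR = 31°  [same arc RB]
5. ∠RBU = 122°  [△RUB]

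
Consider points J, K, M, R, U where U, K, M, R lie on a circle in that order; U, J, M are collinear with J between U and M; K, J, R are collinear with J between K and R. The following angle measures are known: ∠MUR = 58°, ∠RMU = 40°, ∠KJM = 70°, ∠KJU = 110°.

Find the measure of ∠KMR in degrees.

1. ∠MKR = 58°  [same arc MR]
2. ∠MJR = 110°  [vertical angles at J]
3. ∠KRM = 30°  [△MJR]
4. ∠KMR = 92°  [△KMR]

∠KMR = 92°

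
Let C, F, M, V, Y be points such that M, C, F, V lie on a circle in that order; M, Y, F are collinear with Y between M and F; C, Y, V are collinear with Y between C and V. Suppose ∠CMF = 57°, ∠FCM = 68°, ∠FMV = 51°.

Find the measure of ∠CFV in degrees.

∠CFV = 72°

1. ∠CVF = 57°  [same arc CF]
2. ∠FCV = 51°  [same arc FV]
3. ∠CFV = 72°  [△CFV]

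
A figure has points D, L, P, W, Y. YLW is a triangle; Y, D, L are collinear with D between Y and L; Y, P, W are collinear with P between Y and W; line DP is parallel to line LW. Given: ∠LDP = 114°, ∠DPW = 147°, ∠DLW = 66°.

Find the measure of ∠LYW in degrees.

1. ∠DPY = 33°  [linear pair at P on YW]
2. ∠WLY = 66°  [D on ray LY]
3. ∠LWY = 33°  [DP∥LW, corresponding at P]
4. ∠LYW = 81°  [△YLW]

∠LYW = 81°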